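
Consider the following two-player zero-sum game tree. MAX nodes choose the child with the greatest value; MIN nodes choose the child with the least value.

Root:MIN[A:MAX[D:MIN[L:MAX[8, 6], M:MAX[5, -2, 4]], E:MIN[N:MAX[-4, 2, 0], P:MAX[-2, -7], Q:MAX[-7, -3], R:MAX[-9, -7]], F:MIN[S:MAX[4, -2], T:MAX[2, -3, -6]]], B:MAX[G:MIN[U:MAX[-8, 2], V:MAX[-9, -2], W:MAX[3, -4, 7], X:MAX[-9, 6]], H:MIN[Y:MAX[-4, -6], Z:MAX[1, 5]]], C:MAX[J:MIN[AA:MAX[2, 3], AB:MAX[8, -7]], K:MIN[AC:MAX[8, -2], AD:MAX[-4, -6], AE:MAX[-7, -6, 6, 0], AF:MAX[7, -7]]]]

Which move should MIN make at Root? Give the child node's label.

L (MAX): max(8, 6) = 8
M (MAX): max(5, -2, 4) = 5
D (MIN): min(8, 5) = 5
N (MAX): max(-4, 2, 0) = 2
P (MAX): max(-2, -7) = -2
Q (MAX): max(-7, -3) = -3
R (MAX): max(-9, -7) = -7
E (MIN): min(2, -2, -3, -7) = -7
S (MAX): max(4, -2) = 4
T (MAX): max(2, -3, -6) = 2
F (MIN): min(4, 2) = 2
A (MAX): max(5, -7, 2) = 5
U (MAX): max(-8, 2) = 2
V (MAX): max(-9, -2) = -2
W (MAX): max(3, -4, 7) = 7
X (MAX): max(-9, 6) = 6
G (MIN): min(2, -2, 7, 6) = -2
Y (MAX): max(-4, -6) = -4
Z (MAX): max(1, 5) = 5
H (MIN): min(-4, 5) = -4
B (MAX): max(-2, -4) = -2
AA (MAX): max(2, 3) = 3
AB (MAX): max(8, -7) = 8
J (MIN): min(3, 8) = 3
AC (MAX): max(8, -2) = 8
AD (MAX): max(-4, -6) = -4
AE (MAX): max(-7, -6, 6, 0) = 6
AF (MAX): max(7, -7) = 7
K (MIN): min(8, -4, 6, 7) = -4
C (MAX): max(3, -4) = 3
Root (MIN): min(5, -2, 3) = -2
MIN at Root wants the lowest of {A=5, B=-2, C=3}, so chooses B.

B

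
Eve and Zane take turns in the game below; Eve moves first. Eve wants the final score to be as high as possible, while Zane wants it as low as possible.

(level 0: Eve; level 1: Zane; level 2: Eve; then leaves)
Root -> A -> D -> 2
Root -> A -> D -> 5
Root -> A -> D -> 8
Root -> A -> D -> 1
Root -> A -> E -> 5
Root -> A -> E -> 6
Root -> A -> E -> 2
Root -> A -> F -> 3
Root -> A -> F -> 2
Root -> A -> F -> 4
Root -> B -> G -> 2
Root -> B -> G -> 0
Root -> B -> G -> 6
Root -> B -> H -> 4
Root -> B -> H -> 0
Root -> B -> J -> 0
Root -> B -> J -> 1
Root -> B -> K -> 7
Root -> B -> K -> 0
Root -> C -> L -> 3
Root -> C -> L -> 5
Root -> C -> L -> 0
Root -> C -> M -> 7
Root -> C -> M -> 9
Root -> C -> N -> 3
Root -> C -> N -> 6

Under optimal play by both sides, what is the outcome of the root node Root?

5

D (Eve): max(2, 5, 8, 1) = 8
E (Eve): max(5, 6, 2) = 6
F (Eve): max(3, 2, 4) = 4
A (Zane): min(8, 6, 4) = 4
G (Eve): max(2, 0, 6) = 6
H (Eve): max(4, 0) = 4
J (Eve): max(0, 1) = 1
K (Eve): max(7, 0) = 7
B (Zane): min(6, 4, 1, 7) = 1
L (Eve): max(3, 5, 0) = 5
M (Eve): max(7, 9) = 9
N (Eve): max(3, 6) = 6
C (Zane): min(5, 9, 6) = 5
Root (Eve): max(4, 1, 5) = 5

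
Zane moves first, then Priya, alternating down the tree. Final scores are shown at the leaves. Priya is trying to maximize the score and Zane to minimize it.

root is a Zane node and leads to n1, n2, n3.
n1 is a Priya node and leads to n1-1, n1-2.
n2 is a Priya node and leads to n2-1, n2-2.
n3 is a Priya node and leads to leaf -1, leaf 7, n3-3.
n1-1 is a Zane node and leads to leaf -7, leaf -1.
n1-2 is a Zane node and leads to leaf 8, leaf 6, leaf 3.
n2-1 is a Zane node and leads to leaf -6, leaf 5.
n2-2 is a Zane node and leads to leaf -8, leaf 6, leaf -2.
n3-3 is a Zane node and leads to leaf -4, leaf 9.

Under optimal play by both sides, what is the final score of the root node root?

-6

n1-1 (Zane): min(-7, -1) = -7
n1-2 (Zane): min(8, 6, 3) = 3
n1 (Priya): max(-7, 3) = 3
n2-1 (Zane): min(-6, 5) = -6
n2-2 (Zane): min(-8, 6, -2) = -8
n2 (Priya): max(-6, -8) = -6
n3-3 (Zane): min(-4, 9) = -4
n3 (Priya): max(-1, 7, -4) = 7
root (Zane): min(3, -6, 7) = -6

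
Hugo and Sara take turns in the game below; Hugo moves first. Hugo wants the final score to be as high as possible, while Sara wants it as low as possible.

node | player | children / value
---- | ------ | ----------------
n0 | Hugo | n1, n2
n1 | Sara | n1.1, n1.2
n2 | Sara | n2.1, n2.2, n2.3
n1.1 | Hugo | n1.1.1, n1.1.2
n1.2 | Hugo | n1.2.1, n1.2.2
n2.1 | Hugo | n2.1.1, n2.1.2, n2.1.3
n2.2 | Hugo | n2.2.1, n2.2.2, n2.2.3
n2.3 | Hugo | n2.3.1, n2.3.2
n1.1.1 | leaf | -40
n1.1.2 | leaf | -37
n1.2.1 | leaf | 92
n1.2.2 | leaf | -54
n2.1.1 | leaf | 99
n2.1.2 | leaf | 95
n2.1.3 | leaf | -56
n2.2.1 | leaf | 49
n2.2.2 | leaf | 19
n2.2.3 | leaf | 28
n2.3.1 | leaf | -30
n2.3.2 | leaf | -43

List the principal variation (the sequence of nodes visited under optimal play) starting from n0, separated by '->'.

n0 -> n2 -> n2.3 -> n2.3.1

n1.1 (Hugo): max(-40, -37) = -37
n1.2 (Hugo): max(92, -54) = 92
n1 (Sara): min(-37, 92) = -37
n2.1 (Hugo): max(99, 95, -56) = 99
n2.2 (Hugo): max(49, 19, 28) = 49
n2.3 (Hugo): max(-30, -43) = -30
n2 (Sara): min(99, 49, -30) = -30
n0 (Hugo): max(-37, -30) = -30
At n0, Hugo picks n2 (highest: -30).
At n2, Sara picks n2.3 (lowest: -30).
At n2.3, Hugo picks n2.3.1 (highest: -30).
Terminal value -30.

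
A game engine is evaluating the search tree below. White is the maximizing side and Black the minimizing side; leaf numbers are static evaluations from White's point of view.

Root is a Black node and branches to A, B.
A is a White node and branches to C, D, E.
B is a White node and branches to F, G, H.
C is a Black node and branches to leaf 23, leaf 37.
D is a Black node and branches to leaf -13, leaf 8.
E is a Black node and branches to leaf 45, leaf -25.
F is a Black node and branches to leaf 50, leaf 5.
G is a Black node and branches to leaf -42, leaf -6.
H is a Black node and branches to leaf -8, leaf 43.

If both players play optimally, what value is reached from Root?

5

C (Black): min(23, 37) = 23
D (Black): min(-13, 8) = -13
E (Black): min(45, -25) = -25
A (White): max(23, -13, -25) = 23
F (Black): min(50, 5) = 5
G (Black): min(-42, -6) = -42
H (Black): min(-8, 43) = -8
B (White): max(5, -42, -8) = 5
Root (Black): min(23, 5) = 5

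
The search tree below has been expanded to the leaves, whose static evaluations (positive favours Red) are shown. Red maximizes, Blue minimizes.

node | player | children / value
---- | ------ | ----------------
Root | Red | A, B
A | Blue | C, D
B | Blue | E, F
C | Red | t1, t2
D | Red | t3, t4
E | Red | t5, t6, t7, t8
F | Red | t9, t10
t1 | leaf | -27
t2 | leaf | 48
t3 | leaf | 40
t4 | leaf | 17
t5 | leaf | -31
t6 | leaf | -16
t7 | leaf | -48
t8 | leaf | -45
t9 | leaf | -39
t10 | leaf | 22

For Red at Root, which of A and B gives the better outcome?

A

C (Red): max(-27, 48) = 48
D (Red): max(40, 17) = 40
A (Blue): min(48, 40) = 40
E (Red): max(-31, -16, -48, -45) = -16
F (Red): max(-39, 22) = 22
B (Blue): min(-16, 22) = -16
Red prefers the higher value; A=40, B=-16. A is better since 40 > -16.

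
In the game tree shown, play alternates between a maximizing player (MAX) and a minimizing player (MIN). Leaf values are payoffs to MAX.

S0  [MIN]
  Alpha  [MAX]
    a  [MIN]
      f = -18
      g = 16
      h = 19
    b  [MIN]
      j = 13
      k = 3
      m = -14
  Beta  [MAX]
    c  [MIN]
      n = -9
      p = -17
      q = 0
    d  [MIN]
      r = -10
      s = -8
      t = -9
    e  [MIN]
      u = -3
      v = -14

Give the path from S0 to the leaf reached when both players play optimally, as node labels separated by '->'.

S0 -> Alpha -> b -> m

a (MIN): min(-18, 16, 19) = -18
b (MIN): min(13, 3, -14) = -14
Alpha (MAX): max(-18, -14) = -14
c (MIN): min(-9, -17, 0) = -17
d (MIN): min(-10, -8, -9) = -10
e (MIN): min(-3, -14) = -14
Beta (MAX): max(-17, -10, -14) = -10
S0 (MIN): min(-14, -10) = -14
At S0, MIN picks Alpha (lowest: -14).
At Alpha, MAX picks b (highest: -14).
At b, MIN picks m (lowest: -14).
Terminal value -14.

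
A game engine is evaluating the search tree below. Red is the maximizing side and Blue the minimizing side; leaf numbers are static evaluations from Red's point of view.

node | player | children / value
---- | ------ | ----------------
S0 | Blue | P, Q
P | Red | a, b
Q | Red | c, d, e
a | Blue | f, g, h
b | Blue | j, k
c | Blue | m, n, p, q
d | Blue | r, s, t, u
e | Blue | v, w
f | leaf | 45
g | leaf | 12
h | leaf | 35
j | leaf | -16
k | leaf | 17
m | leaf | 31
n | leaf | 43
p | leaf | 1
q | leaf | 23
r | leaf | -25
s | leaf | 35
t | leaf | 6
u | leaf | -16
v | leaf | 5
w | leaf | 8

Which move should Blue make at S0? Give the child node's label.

Q

a (Blue): min(45, 12, 35) = 12
b (Blue): min(-16, 17) = -16
P (Red): max(12, -16) = 12
c (Blue): min(31, 43, 1, 23) = 1
d (Blue): min(-25, 35, 6, -16) = -25
e (Blue): min(5, 8) = 5
Q (Red): max(1, -25, 5) = 5
S0 (Blue): min(12, 5) = 5
Blue at S0 wants the lowest of {P=12, Q=5}, so chooses Q.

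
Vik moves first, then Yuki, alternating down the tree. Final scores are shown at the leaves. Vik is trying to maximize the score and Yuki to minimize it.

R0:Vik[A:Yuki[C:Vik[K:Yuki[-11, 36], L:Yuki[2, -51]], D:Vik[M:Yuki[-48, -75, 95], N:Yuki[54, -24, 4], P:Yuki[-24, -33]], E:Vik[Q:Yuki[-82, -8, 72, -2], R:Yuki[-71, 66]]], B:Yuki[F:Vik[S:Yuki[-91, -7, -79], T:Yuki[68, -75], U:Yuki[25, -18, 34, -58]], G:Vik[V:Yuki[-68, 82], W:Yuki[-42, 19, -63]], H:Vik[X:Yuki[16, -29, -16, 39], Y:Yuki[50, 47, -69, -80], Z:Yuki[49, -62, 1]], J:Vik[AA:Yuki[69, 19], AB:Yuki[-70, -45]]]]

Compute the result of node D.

M (Yuki): min(-48, -75, 95) = -75
N (Yuki): min(54, -24, 4) = -24
P (Yuki): min(-24, -33) = -33
D (Vik): max(-75, -24, -33) = -24

-24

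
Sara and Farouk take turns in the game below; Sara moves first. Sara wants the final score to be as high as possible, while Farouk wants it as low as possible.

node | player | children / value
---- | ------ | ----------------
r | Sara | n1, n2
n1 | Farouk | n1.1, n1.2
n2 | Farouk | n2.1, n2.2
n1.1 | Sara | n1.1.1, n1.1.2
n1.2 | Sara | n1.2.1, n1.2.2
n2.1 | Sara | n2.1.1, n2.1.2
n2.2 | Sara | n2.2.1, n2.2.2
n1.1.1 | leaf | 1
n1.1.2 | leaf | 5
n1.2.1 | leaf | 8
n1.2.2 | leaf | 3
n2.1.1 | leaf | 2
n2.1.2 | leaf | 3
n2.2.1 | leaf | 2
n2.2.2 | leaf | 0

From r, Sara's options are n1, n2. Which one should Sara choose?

n1

n1.1 (Sara): max(1, 5) = 5
n1.2 (Sara): max(8, 3) = 8
n1 (Farouk): min(5, 8) = 5
n2.1 (Sara): max(2, 3) = 3
n2.2 (Sara): max(2, 0) = 2
n2 (Farouk): min(3, 2) = 2
r (Sara): max(5, 2) = 5
Sara at r wants the highest of {n1=5, n2=2}, so chooses n1.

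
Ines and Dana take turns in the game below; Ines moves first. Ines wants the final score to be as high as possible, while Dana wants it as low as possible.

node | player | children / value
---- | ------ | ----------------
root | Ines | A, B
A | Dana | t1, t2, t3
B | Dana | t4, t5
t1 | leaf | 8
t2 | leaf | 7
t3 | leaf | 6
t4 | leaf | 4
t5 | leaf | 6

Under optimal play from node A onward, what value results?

6

A (Dana): min(8, 7, 6) = 6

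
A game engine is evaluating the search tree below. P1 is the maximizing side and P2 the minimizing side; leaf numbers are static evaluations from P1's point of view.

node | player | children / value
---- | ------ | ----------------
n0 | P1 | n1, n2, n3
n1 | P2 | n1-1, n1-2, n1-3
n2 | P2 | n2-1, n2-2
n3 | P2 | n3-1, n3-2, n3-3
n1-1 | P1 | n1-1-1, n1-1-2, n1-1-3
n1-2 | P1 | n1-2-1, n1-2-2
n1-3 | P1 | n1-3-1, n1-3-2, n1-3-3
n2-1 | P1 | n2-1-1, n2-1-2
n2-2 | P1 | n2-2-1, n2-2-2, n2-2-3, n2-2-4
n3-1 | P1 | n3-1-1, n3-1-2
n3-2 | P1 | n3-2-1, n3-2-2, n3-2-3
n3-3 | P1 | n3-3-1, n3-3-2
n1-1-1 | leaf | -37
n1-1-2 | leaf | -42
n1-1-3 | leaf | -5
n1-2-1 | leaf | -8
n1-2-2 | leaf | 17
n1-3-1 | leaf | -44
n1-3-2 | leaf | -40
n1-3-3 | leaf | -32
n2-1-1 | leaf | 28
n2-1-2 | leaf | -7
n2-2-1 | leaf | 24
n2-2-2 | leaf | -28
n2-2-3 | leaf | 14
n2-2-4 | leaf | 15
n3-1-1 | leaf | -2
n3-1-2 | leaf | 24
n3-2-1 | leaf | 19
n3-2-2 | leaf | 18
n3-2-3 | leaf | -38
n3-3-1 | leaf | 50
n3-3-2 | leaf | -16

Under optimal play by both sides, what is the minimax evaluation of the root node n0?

24

n1-1 (P1): max(-37, -42, -5) = -5
n1-2 (P1): max(-8, 17) = 17
n1-3 (P1): max(-44, -40, -32) = -32
n1 (P2): min(-5, 17, -32) = -32
n2-1 (P1): max(28, -7) = 28
n2-2 (P1): max(24, -28, 14, 15) = 24
n2 (P2): min(28, 24) = 24
n3-1 (P1): max(-2, 24) = 24
n3-2 (P1): max(19, 18, -38) = 19
n3-3 (P1): max(50, -16) = 50
n3 (P2): min(24, 19, 50) = 19
n0 (P1): max(-32, 24, 19) = 24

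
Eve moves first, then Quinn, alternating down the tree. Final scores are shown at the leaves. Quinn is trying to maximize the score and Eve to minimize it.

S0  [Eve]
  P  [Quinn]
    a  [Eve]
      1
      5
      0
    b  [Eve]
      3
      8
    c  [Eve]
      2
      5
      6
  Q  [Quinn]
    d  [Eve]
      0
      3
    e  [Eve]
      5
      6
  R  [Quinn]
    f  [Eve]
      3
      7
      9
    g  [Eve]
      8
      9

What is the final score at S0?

3

a (Eve): min(1, 5, 0) = 0
b (Eve): min(3, 8) = 3
c (Eve): min(2, 5, 6) = 2
P (Quinn): max(0, 3, 2) = 3
d (Eve): min(0, 3) = 0
e (Eve): min(5, 6) = 5
Q (Quinn): max(0, 5) = 5
f (Eve): min(3, 7, 9) = 3
g (Eve): min(8, 9) = 8
R (Quinn): max(3, 8) = 8
S0 (Eve): min(3, 5, 8) = 3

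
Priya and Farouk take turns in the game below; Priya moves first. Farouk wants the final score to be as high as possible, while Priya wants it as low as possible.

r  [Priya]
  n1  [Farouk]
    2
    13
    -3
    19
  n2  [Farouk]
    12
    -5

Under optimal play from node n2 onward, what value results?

12

n2 (Farouk): max(12, -5) = 12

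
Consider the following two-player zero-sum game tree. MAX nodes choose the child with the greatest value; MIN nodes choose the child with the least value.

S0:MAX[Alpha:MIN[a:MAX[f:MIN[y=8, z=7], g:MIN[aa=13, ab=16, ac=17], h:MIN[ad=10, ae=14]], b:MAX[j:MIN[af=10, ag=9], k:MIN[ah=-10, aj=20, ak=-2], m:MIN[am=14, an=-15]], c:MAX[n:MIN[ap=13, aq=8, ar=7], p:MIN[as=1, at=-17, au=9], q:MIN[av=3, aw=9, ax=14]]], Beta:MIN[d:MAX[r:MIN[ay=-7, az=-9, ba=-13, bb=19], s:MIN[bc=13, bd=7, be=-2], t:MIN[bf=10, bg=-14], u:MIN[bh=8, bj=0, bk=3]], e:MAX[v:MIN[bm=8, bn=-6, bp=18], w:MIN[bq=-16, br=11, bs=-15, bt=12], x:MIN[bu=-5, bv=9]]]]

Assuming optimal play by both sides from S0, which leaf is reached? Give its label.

f (MIN): min(8, 7) = 7
g (MIN): min(13, 16, 17) = 13
h (MIN): min(10, 14) = 10
a (MAX): max(7, 13, 10) = 13
j (MIN): min(10, 9) = 9
k (MIN): min(-10, 20, -2) = -10
m (MIN): min(14, -15) = -15
b (MAX): max(9, -10, -15) = 9
n (MIN): min(13, 8, 7) = 7
p (MIN): min(1, -17, 9) = -17
q (MIN): min(3, 9, 14) = 3
c (MAX): max(7, -17, 3) = 7
Alpha (MIN): min(13, 9, 7) = 7
r (MIN): min(-7, -9, -13, 19) = -13
s (MIN): min(13, 7, -2) = -2
t (MIN): min(10, -14) = -14
u (MIN): min(8, 0, 3) = 0
d (MAX): max(-13, -2, -14, 0) = 0
v (MIN): min(8, -6, 18) = -6
w (MIN): min(-16, 11, -15, 12) = -16
x (MIN): min(-5, 9) = -5
e (MAX): max(-6, -16, -5) = -5
Beta (MIN): min(0, -5) = -5
S0 (MAX): max(7, -5) = 7
At S0, MAX picks Alpha (highest: 7).
At Alpha, MIN picks c (lowest: 7).
At c, MAX picks n (highest: 7).
At n, MIN picks ar (lowest: 7).
Terminal value 7.

ar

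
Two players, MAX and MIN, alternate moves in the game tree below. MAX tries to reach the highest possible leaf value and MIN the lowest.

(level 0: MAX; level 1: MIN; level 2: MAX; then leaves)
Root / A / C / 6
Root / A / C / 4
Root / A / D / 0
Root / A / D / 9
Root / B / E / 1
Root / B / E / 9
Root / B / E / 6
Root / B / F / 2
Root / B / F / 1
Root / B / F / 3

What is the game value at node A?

6

C (MAX): max(6, 4) = 6
D (MAX): max(0, 9) = 9
A (MIN): min(6, 9) = 6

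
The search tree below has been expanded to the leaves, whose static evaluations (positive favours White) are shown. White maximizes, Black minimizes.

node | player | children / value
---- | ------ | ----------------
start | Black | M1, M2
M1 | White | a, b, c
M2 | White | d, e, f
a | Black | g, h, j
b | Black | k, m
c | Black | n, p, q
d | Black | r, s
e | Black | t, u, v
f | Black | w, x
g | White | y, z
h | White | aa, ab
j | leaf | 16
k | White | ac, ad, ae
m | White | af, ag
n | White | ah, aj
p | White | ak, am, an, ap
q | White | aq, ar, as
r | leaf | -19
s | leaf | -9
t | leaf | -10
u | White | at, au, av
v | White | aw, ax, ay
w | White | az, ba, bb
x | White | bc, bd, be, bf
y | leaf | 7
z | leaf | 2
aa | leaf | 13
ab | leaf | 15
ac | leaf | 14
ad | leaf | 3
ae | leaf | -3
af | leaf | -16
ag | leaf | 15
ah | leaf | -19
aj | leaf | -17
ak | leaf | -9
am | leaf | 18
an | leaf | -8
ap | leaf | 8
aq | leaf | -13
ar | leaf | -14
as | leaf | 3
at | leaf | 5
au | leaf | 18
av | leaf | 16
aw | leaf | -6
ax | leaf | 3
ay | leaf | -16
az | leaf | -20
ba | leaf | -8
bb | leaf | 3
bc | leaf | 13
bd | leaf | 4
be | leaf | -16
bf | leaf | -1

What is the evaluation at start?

3

g (White): max(7, 2) = 7
h (White): max(13, 15) = 15
a (Black): min(7, 15, 16) = 7
k (White): max(14, 3, -3) = 14
m (White): max(-16, 15) = 15
b (Black): min(14, 15) = 14
n (White): max(-19, -17) = -17
p (White): max(-9, 18, -8, 8) = 18
q (White): max(-13, -14, 3) = 3
c (Black): min(-17, 18, 3) = -17
M1 (White): max(7, 14, -17) = 14
d (Black): min(-19, -9) = -19
u (White): max(5, 18, 16) = 18
v (White): max(-6, 3, -16) = 3
e (Black): min(-10, 18, 3) = -10
w (White): max(-20, -8, 3) = 3
x (White): max(13, 4, -16, -1) = 13
f (Black): min(3, 13) = 3
M2 (White): max(-19, -10, 3) = 3
start (Black): min(14, 3) = 3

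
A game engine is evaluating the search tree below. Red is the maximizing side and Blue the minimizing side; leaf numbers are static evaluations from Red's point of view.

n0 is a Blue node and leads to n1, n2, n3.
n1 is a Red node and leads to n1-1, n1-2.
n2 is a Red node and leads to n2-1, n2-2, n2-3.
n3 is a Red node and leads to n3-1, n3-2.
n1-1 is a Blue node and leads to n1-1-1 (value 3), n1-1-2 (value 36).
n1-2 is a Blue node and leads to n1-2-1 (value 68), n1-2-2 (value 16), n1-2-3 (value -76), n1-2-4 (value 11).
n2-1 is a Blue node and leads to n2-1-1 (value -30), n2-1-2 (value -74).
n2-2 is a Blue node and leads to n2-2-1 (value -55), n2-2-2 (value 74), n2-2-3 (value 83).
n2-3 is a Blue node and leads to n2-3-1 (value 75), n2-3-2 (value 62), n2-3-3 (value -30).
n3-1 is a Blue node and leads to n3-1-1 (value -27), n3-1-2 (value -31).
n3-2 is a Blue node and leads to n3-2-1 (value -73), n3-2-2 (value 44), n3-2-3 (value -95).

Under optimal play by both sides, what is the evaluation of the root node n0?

n1-1 (Blue): min(3, 36) = 3
n1-2 (Blue): min(68, 16, -76, 11) = -76
n1 (Red): max(3, -76) = 3
n2-1 (Blue): min(-30, -74) = -74
n2-2 (Blue): min(-55, 74, 83) = -55
n2-3 (Blue): min(75, 62, -30) = -30
n2 (Red): max(-74, -55, -30) = -30
n3-1 (Blue): min(-27, -31) = -31
n3-2 (Blue): min(-73, 44, -95) = -95
n3 (Red): max(-31, -95) = -31
n0 (Blue): min(3, -30, -31) = -31

-31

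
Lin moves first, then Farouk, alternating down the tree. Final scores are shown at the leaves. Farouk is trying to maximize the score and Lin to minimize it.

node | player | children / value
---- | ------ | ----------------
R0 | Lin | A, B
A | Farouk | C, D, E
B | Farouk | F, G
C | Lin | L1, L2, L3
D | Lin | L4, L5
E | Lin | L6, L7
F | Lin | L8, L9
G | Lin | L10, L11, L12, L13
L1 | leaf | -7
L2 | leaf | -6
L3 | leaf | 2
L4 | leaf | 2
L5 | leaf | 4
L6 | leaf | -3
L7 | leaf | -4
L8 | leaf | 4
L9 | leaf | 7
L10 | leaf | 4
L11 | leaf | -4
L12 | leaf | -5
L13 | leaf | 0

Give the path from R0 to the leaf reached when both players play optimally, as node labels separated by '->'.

C (Lin): min(-7, -6, 2) = -7
D (Lin): min(2, 4) = 2
E (Lin): min(-3, -4) = -4
A (Farouk): max(-7, 2, -4) = 2
F (Lin): min(4, 7) = 4
G (Lin): min(4, -4, -5, 0) = -5
B (Farouk): max(4, -5) = 4
R0 (Lin): min(2, 4) = 2
At R0, Lin picks A (lowest: 2).
At A, Farouk picks D (highest: 2).
At D, Lin picks L4 (lowest: 2).
Terminal value 2.

R0 -> A -> D -> L4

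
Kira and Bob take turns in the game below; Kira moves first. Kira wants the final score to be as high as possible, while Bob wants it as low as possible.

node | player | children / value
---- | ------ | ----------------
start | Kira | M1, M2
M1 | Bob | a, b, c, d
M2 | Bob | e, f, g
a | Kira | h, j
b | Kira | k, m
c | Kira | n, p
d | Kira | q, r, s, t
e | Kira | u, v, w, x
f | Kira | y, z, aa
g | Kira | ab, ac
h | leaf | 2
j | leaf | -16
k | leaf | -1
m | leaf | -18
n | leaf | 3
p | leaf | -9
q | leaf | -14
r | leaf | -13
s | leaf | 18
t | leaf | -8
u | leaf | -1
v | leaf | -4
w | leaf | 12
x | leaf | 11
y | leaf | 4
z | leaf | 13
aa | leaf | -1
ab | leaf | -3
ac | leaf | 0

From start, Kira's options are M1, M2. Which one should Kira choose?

M2

a (Kira): max(2, -16) = 2
b (Kira): max(-1, -18) = -1
c (Kira): max(3, -9) = 3
d (Kira): max(-14, -13, 18, -8) = 18
M1 (Bob): min(2, -1, 3, 18) = -1
e (Kira): max(-1, -4, 12, 11) = 12
f (Kira): max(4, 13, -1) = 13
g (Kira): max(-3, 0) = 0
M2 (Bob): min(12, 13, 0) = 0
start (Kira): max(-1, 0) = 0
Kira at start wants the highest of {M1=-1, M2=0}, so chooses M2.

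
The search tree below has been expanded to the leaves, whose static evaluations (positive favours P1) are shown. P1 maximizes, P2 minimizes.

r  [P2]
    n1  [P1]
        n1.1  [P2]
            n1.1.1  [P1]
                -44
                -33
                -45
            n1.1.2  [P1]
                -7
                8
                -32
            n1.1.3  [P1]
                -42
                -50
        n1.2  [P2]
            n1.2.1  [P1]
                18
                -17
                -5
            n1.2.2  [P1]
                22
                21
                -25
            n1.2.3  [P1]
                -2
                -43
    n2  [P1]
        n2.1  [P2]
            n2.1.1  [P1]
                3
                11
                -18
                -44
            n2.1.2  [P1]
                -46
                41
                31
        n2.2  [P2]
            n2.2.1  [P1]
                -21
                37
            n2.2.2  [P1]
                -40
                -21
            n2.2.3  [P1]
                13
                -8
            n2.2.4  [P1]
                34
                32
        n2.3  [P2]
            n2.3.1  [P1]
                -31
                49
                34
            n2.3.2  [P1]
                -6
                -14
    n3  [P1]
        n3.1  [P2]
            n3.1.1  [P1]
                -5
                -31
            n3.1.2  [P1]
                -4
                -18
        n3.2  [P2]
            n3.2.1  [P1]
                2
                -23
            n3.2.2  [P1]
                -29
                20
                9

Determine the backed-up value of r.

-2

n1.1.1 (P1): max(-44, -33, -45) = -33
n1.1.2 (P1): max(-7, 8, -32) = 8
n1.1.3 (P1): max(-42, -50) = -42
n1.1 (P2): min(-33, 8, -42) = -42
n1.2.1 (P1): max(18, -17, -5) = 18
n1.2.2 (P1): max(22, 21, -25) = 22
n1.2.3 (P1): max(-2, -43) = -2
n1.2 (P2): min(18, 22, -2) = -2
n1 (P1): max(-42, -2) = -2
n2.1.1 (P1): max(3, 11, -18, -44) = 11
n2.1.2 (P1): max(-46, 41, 31) = 41
n2.1 (P2): min(11, 41) = 11
n2.2.1 (P1): max(-21, 37) = 37
n2.2.2 (P1): max(-40, -21) = -21
n2.2.3 (P1): max(13, -8) = 13
n2.2.4 (P1): max(34, 32) = 34
n2.2 (P2): min(37, -21, 13, 34) = -21
n2.3.1 (P1): max(-31, 49, 34) = 49
n2.3.2 (P1): max(-6, -14) = -6
n2.3 (P2): min(49, -6) = -6
n2 (P1): max(11, -21, -6) = 11
n3.1.1 (P1): max(-5, -31) = -5
n3.1.2 (P1): max(-4, -18) = -4
n3.1 (P2): min(-5, -4) = -5
n3.2.1 (P1): max(2, -23) = 2
n3.2.2 (P1): max(-29, 20, 9) = 20
n3.2 (P2): min(2, 20) = 2
n3 (P1): max(-5, 2) = 2
r (P2): min(-2, 11, 2) = -2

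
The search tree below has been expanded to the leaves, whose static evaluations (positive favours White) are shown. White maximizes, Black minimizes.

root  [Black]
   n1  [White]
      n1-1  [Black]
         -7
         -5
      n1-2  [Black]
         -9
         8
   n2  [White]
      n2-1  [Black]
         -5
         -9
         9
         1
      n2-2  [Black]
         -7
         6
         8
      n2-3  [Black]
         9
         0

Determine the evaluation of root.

n1-1 (Black): min(-7, -5) = -7
n1-2 (Black): min(-9, 8) = -9
n1 (White): max(-7, -9) = -7
n2-1 (Black): min(-5, -9, 9, 1) = -9
n2-2 (Black): min(-7, 6, 8) = -7
n2-3 (Black): min(9, 0) = 0
n2 (White): max(-9, -7, 0) = 0
root (Black): min(-7, 0) = -7

-7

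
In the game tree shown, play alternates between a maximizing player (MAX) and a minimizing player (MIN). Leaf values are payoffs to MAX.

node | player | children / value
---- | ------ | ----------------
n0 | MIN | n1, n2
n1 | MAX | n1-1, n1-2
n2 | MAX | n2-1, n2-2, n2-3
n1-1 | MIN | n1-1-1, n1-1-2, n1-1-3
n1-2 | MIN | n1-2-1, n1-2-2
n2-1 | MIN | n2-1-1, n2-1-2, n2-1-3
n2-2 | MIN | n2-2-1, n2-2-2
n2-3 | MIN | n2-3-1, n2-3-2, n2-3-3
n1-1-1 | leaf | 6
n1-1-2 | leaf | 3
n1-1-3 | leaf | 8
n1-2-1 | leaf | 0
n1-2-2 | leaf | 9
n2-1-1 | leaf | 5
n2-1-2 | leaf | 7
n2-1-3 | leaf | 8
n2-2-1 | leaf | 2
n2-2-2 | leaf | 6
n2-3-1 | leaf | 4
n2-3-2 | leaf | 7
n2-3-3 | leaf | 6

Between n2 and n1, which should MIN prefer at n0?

n2-1 (MIN): min(5, 7, 8) = 5
n2-2 (MIN): min(2, 6) = 2
n2-3 (MIN): min(4, 7, 6) = 4
n2 (MAX): max(5, 2, 4) = 5
n1-1 (MIN): min(6, 3, 8) = 3
n1-2 (MIN): min(0, 9) = 0
n1 (MAX): max(3, 0) = 3
MIN prefers the lower value; n2=5, n1=3. n1 is better since 3 < 5.

n1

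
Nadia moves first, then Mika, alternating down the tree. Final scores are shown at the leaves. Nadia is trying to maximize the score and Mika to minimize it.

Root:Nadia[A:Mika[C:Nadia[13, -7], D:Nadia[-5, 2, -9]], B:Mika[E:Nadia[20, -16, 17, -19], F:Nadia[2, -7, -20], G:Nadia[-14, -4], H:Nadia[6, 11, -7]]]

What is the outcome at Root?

2

C (Nadia): max(13, -7) = 13
D (Nadia): max(-5, 2, -9) = 2
A (Mika): min(13, 2) = 2
E (Nadia): max(20, -16, 17, -19) = 20
F (Nadia): max(2, -7, -20) = 2
G (Nadia): max(-14, -4) = -4
H (Nadia): max(6, 11, -7) = 11
B (Mika): min(20, 2, -4, 11) = -4
Root (Nadia): max(2, -4) = 2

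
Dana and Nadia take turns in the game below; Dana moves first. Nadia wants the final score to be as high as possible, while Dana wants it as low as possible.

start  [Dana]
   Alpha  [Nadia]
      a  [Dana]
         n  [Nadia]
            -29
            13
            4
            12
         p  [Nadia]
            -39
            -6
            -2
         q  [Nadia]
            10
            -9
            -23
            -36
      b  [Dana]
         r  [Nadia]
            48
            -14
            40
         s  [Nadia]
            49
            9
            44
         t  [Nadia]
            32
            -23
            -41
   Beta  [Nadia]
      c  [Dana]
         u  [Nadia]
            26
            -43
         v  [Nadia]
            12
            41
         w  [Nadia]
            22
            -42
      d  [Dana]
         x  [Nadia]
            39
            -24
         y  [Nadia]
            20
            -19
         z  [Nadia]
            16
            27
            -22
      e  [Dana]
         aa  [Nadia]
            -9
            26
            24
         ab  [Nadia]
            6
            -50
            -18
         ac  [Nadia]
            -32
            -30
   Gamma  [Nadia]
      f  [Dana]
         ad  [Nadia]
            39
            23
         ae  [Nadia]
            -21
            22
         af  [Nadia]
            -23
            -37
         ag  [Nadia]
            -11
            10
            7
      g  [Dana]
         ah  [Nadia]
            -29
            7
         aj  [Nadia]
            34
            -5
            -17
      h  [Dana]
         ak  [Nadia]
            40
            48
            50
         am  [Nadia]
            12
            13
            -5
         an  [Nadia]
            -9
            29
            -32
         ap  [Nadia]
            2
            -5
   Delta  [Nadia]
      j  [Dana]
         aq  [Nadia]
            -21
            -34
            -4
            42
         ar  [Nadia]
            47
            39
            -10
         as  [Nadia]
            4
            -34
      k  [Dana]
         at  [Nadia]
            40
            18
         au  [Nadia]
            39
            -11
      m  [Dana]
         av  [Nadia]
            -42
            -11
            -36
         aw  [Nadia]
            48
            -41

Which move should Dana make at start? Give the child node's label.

n (Nadia): max(-29, 13, 4, 12) = 13
p (Nadia): max(-39, -6, -2) = -2
q (Nadia): max(10, -9, -23, -36) = 10
a (Dana): min(13, -2, 10) = -2
r (Nadia): max(48, -14, 40) = 48
s (Nadia): max(49, 9, 44) = 49
t (Nadia): max(32, -23, -41) = 32
b (Dana): min(48, 49, 32) = 32
Alpha (Nadia): max(-2, 32) = 32
u (Nadia): max(26, -43) = 26
v (Nadia): max(12, 41) = 41
w (Nadia): max(22, -42) = 22
c (Dana): min(26, 41, 22) = 22
x (Nadia): max(39, -24) = 39
y (Nadia): max(20, -19) = 20
z (Nadia): max(16, 27, -22) = 27
d (Dana): min(39, 20, 27) = 20
aa (Nadia): max(-9, 26, 24) = 26
ab (Nadia): max(6, -50, -18) = 6
ac (Nadia): max(-32, -30) = -30
e (Dana): min(26, 6, -30) = -30
Beta (Nadia): max(22, 20, -30) = 22
ad (Nadia): max(39, 23) = 39
ae (Nadia): max(-21, 22) = 22
af (Nadia): max(-23, -37) = -23
ag (Nadia): max(-11, 10, 7) = 10
f (Dana): min(39, 22, -23, 10) = -23
ah (Nadia): max(-29, 7) = 7
aj (Nadia): max(34, -5, -17) = 34
g (Dana): min(7, 34) = 7
ak (Nadia): max(40, 48, 50) = 50
am (Nadia): max(12, 13, -5) = 13
an (Nadia): max(-9, 29, -32) = 29
ap (Nadia): max(2, -5) = 2
h (Dana): min(50, 13, 29, 2) = 2
Gamma (Nadia): max(-23, 7, 2) = 7
aq (Nadia): max(-21, -34, -4, 42) = 42
ar (Nadia): max(47, 39, -10) = 47
as (Nadia): max(4, -34) = 4
j (Dana): min(42, 47, 4) = 4
at (Nadia): max(40, 18) = 40
au (Nadia): max(39, -11) = 39
k (Dana): min(40, 39) = 39
av (Nadia): max(-42, -11, -36) = -11
aw (Nadia): max(48, -41) = 48
m (Dana): min(-11, 48) = -11
Delta (Nadia): max(4, 39, -11) = 39
start (Dana): min(32, 22, 7, 39) = 7
Dana at start wants the lowest of {Alpha=32, Beta=22, Gamma=7, Delta=39}, so chooses Gamma.

Gamma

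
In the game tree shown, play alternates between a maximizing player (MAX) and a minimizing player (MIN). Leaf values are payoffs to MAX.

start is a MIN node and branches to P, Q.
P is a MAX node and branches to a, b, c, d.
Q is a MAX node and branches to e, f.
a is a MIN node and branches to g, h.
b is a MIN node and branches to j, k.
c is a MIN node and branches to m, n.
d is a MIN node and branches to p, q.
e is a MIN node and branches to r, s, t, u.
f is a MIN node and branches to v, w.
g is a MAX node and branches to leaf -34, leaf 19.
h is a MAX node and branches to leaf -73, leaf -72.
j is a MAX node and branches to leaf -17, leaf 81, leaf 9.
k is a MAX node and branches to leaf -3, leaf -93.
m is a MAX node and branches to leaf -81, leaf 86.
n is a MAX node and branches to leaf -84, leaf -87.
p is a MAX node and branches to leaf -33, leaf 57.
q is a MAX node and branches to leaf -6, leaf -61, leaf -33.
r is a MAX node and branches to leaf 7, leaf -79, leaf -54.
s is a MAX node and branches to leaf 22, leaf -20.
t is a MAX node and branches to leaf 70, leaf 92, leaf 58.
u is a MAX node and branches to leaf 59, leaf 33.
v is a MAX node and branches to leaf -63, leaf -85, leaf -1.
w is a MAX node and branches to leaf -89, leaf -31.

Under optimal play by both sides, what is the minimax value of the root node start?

g (MAX): max(-34, 19) = 19
h (MAX): max(-73, -72) = -72
a (MIN): min(19, -72) = -72
j (MAX): max(-17, 81, 9) = 81
k (MAX): max(-3, -93) = -3
b (MIN): min(81, -3) = -3
m (MAX): max(-81, 86) = 86
n (MAX): max(-84, -87) = -84
c (MIN): min(86, -84) = -84
p (MAX): max(-33, 57) = 57
q (MAX): max(-6, -61, -33) = -6
d (MIN): min(57, -6) = -6
P (MAX): max(-72, -3, -84, -6) = -3
r (MAX): max(7, -79, -54) = 7
s (MAX): max(22, -20) = 22
t (MAX): max(70, 92, 58) = 92
u (MAX): max(59, 33) = 59
e (MIN): min(7, 22, 92, 59) = 7
v (MAX): max(-63, -85, -1) = -1
w (MAX): max(-89, -31) = -31
f (MIN): min(-1, -31) = -31
Q (MAX): max(7, -31) = 7
start (MIN): min(-3, 7) = -3

-3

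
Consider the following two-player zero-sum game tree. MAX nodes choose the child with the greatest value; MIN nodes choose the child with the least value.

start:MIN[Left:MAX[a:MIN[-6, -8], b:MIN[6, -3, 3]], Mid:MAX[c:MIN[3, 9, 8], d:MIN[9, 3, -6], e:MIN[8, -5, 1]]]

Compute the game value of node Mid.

3

c (MIN): min(3, 9, 8) = 3
d (MIN): min(9, 3, -6) = -6
e (MIN): min(8, -5, 1) = -5
Mid (MAX): max(3, -6, -5) = 3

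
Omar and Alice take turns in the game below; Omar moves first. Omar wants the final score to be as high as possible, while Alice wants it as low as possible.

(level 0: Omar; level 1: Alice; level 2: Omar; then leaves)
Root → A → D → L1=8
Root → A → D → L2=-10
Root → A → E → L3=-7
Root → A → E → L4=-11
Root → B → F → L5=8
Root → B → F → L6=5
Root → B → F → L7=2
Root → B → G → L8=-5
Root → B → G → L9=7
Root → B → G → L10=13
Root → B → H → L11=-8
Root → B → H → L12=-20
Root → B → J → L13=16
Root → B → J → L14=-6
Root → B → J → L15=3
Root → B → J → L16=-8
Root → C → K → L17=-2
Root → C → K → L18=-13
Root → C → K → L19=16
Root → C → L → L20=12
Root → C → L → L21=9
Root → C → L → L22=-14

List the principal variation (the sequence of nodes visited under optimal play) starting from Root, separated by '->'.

D (Omar): max(8, -10) = 8
E (Omar): max(-7, -11) = -7
A (Alice): min(8, -7) = -7
F (Omar): max(8, 5, 2) = 8
G (Omar): max(-5, 7, 13) = 13
H (Omar): max(-8, -20) = -8
J (Omar): max(16, -6, 3, -8) = 16
B (Alice): min(8, 13, -8, 16) = -8
K (Omar): max(-2, -13, 16) = 16
L (Omar): max(12, 9, -14) = 12
C (Alice): min(16, 12) = 12
Root (Omar): max(-7, -8, 12) = 12
At Root, Omar picks C (highest: 12).
At C, Alice picks L (lowest: 12).
At L, Omar picks L20 (highest: 12).
Terminal value 12.

Root -> C -> L -> L20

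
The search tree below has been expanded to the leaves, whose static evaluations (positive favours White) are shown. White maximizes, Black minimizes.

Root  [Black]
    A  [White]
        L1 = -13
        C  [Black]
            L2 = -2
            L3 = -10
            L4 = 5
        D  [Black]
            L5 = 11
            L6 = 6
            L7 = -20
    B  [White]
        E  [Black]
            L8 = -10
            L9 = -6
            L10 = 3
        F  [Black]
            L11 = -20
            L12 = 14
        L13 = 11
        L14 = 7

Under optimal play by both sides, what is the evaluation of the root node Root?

C (Black): min(-2, -10, 5) = -10
D (Black): min(11, 6, -20) = -20
A (White): max(-13, -10, -20) = -10
E (Black): min(-10, -6, 3) = -10
F (Black): min(-20, 14) = -20
B (White): max(-10, -20, 11, 7) = 11
Root (Black): min(-10, 11) = -10

-10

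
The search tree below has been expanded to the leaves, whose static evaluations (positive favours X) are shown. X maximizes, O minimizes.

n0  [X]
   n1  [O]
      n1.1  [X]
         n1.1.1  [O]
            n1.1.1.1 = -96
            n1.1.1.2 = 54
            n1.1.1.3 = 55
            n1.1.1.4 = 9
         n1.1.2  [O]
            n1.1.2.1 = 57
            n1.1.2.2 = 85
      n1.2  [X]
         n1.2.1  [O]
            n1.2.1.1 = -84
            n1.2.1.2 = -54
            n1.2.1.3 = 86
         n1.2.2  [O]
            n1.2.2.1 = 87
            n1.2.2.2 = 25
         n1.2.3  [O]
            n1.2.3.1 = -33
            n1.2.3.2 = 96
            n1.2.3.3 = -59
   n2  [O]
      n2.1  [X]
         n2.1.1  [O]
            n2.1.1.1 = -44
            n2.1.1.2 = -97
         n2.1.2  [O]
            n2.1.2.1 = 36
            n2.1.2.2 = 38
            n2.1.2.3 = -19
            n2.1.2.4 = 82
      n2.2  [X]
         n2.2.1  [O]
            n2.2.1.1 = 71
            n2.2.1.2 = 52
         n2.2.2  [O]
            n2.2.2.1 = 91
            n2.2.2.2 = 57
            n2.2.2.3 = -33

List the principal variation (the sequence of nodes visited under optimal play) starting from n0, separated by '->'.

n0 -> n1 -> n1.2 -> n1.2.2 -> n1.2.2.2

n1.1.1 (O): min(-96, 54, 55, 9) = -96
n1.1.2 (O): min(57, 85) = 57
n1.1 (X): max(-96, 57) = 57
n1.2.1 (O): min(-84, -54, 86) = -84
n1.2.2 (O): min(87, 25) = 25
n1.2.3 (O): min(-33, 96, -59) = -59
n1.2 (X): max(-84, 25, -59) = 25
n1 (O): min(57, 25) = 25
n2.1.1 (O): min(-44, -97) = -97
n2.1.2 (O): min(36, 38, -19, 82) = -19
n2.1 (X): max(-97, -19) = -19
n2.2.1 (O): min(71, 52) = 52
n2.2.2 (O): min(91, 57, -33) = -33
n2.2 (X): max(52, -33) = 52
n2 (O): min(-19, 52) = -19
n0 (X): max(25, -19) = 25
At n0, X picks n1 (highest: 25).
At n1, O picks n1.2 (lowest: 25).
At n1.2, X picks n1.2.2 (highest: 25).
At n1.2.2, O picks n1.2.2.2 (lowest: 25).
Terminal value 25.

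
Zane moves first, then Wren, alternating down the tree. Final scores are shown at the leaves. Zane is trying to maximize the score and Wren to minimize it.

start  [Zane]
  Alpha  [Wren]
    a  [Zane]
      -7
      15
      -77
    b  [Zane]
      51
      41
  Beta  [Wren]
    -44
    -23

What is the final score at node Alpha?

15

a (Zane): max(-7, 15, -77) = 15
b (Zane): max(51, 41) = 51
Alpha (Wren): min(15, 51) = 15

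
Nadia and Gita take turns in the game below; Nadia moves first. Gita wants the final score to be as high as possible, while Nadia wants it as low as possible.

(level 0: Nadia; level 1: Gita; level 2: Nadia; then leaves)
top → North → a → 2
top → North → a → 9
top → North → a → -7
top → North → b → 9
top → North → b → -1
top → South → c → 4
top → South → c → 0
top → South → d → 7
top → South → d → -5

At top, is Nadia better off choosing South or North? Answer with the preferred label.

North

c (Nadia): min(4, 0) = 0
d (Nadia): min(7, -5) = -5
South (Gita): max(0, -5) = 0
a (Nadia): min(2, 9, -7) = -7
b (Nadia): min(9, -1) = -1
North (Gita): max(-7, -1) = -1
Nadia prefers the lower value; South=0, North=-1. North is better since -1 < 0.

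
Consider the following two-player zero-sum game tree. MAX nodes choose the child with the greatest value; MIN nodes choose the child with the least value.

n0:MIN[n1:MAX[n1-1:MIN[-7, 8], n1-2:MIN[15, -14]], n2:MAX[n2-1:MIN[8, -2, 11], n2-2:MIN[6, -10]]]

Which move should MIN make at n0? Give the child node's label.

n1

n1-1 (MIN): min(-7, 8) = -7
n1-2 (MIN): min(15, -14) = -14
n1 (MAX): max(-7, -14) = -7
n2-1 (MIN): min(8, -2, 11) = -2
n2-2 (MIN): min(6, -10) = -10
n2 (MAX): max(-2, -10) = -2
n0 (MIN): min(-7, -2) = -7
MIN at n0 wants the lowest of {n1=-7, n2=-2}, so chooses n1.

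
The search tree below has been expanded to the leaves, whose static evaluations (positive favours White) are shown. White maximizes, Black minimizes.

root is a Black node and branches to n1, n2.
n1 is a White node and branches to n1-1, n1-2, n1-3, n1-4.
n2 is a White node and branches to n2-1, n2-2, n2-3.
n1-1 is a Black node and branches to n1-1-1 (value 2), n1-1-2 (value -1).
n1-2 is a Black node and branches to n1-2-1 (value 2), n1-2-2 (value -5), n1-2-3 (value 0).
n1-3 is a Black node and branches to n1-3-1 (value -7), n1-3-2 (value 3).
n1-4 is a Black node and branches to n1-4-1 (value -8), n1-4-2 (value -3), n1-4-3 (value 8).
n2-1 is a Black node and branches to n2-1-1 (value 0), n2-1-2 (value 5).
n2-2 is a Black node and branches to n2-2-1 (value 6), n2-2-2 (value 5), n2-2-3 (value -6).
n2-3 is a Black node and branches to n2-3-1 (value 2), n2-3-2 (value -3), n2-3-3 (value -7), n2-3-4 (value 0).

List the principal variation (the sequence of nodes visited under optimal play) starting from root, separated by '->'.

root -> n1 -> n1-1 -> n1-1-2

n1-1 (Black): min(2, -1) = -1
n1-2 (Black): min(2, -5, 0) = -5
n1-3 (Black): min(-7, 3) = -7
n1-4 (Black): min(-8, -3, 8) = -8
n1 (White): max(-1, -5, -7, -8) = -1
n2-1 (Black): min(0, 5) = 0
n2-2 (Black): min(6, 5, -6) = -6
n2-3 (Black): min(2, -3, -7, 0) = -7
n2 (White): max(0, -6, -7) = 0
root (Black): min(-1, 0) = -1
At root, Black picks n1 (lowest: -1).
At n1, White picks n1-1 (highest: -1).
At n1-1, Black picks n1-1-2 (lowest: -1).
Terminal value -1.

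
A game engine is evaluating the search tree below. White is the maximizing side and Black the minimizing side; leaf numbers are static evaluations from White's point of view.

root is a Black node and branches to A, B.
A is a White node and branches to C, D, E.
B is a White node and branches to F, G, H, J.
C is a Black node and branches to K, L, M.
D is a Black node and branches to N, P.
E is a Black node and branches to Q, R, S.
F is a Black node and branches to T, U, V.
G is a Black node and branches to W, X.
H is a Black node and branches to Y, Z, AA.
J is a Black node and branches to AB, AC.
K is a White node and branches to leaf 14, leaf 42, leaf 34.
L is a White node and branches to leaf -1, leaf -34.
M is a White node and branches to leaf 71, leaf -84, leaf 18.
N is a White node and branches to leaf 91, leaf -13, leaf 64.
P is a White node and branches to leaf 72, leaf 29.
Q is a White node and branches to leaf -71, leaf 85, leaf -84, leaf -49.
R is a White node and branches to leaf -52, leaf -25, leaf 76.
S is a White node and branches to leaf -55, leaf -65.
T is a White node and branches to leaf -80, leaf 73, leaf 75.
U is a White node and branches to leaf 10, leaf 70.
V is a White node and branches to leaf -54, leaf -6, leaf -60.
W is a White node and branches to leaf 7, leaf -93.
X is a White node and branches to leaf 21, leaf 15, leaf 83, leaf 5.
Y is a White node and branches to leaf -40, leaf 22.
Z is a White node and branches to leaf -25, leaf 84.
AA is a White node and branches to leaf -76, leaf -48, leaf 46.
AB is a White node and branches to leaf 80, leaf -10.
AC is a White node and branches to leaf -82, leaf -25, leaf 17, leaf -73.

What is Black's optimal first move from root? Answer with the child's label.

K (White): max(14, 42, 34) = 42
L (White): max(-1, -34) = -1
M (White): max(71, -84, 18) = 71
C (Black): min(42, -1, 71) = -1
N (White): max(91, -13, 64) = 91
P (White): max(72, 29) = 72
D (Black): min(91, 72) = 72
Q (White): max(-71, 85, -84, -49) = 85
R (White): max(-52, -25, 76) = 76
S (White): max(-55, -65) = -55
E (Black): min(85, 76, -55) = -55
A (White): max(-1, 72, -55) = 72
T (White): max(-80, 73, 75) = 75
U (White): max(10, 70) = 70
V (White): max(-54, -6, -60) = -6
F (Black): min(75, 70, -6) = -6
W (White): max(7, -93) = 7
X (White): max(21, 15, 83, 5) = 83
G (Black): min(7, 83) = 7
Y (White): max(-40, 22) = 22
Z (White): max(-25, 84) = 84
AA (White): max(-76, -48, 46) = 46
H (Black): min(22, 84, 46) = 22
AB (White): max(80, -10) = 80
AC (White): max(-82, -25, 17, -73) = 17
J (Black): min(80, 17) = 17
B (White): max(-6, 7, 22, 17) = 22
root (Black): min(72, 22) = 22
Black at root wants the lowest of {A=72, B=22}, so chooses B.

B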